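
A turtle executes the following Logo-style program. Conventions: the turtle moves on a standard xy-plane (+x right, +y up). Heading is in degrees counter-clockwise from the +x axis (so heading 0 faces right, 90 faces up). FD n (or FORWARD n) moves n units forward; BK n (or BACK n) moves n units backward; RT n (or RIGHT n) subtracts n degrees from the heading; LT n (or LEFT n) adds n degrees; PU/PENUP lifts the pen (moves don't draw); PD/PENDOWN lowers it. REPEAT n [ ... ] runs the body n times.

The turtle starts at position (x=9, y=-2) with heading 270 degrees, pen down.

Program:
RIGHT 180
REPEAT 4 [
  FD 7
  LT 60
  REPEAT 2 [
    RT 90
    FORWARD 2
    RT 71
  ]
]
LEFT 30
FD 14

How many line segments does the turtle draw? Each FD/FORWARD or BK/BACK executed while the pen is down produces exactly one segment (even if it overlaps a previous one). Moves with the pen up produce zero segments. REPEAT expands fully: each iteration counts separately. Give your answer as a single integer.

Executing turtle program step by step:
Start: pos=(9,-2), heading=270, pen down
RT 180: heading 270 -> 90
REPEAT 4 [
  -- iteration 1/4 --
  FD 7: (9,-2) -> (9,5) [heading=90, draw]
  LT 60: heading 90 -> 150
  REPEAT 2 [
    -- iteration 1/2 --
    RT 90: heading 150 -> 60
    FD 2: (9,5) -> (10,6.732) [heading=60, draw]
    RT 71: heading 60 -> 349
    -- iteration 2/2 --
    RT 90: heading 349 -> 259
    FD 2: (10,6.732) -> (9.618,4.769) [heading=259, draw]
    RT 71: heading 259 -> 188
  ]
  -- iteration 2/4 --
  FD 7: (9.618,4.769) -> (2.687,3.795) [heading=188, draw]
  LT 60: heading 188 -> 248
  REPEAT 2 [
    -- iteration 1/2 --
    RT 90: heading 248 -> 158
    FD 2: (2.687,3.795) -> (0.832,4.544) [heading=158, draw]
    RT 71: heading 158 -> 87
    -- iteration 2/2 --
    RT 90: heading 87 -> 357
    FD 2: (0.832,4.544) -> (2.829,4.439) [heading=357, draw]
    RT 71: heading 357 -> 286
  ]
  -- iteration 3/4 --
  FD 7: (2.829,4.439) -> (4.759,-2.29) [heading=286, draw]
  LT 60: heading 286 -> 346
  REPEAT 2 [
    -- iteration 1/2 --
    RT 90: heading 346 -> 256
    FD 2: (4.759,-2.29) -> (4.275,-4.23) [heading=256, draw]
    RT 71: heading 256 -> 185
    -- iteration 2/2 --
    RT 90: heading 185 -> 95
    FD 2: (4.275,-4.23) -> (4.101,-2.238) [heading=95, draw]
    RT 71: heading 95 -> 24
  ]
  -- iteration 4/4 --
  FD 7: (4.101,-2.238) -> (10.496,0.609) [heading=24, draw]
  LT 60: heading 24 -> 84
  REPEAT 2 [
    -- iteration 1/2 --
    RT 90: heading 84 -> 354
    FD 2: (10.496,0.609) -> (12.485,0.4) [heading=354, draw]
    RT 71: heading 354 -> 283
    -- iteration 2/2 --
    RT 90: heading 283 -> 193
    FD 2: (12.485,0.4) -> (10.536,-0.05) [heading=193, draw]
    RT 71: heading 193 -> 122
  ]
]
LT 30: heading 122 -> 152
FD 14: (10.536,-0.05) -> (-1.825,6.523) [heading=152, draw]
Final: pos=(-1.825,6.523), heading=152, 13 segment(s) drawn
Segments drawn: 13

Answer: 13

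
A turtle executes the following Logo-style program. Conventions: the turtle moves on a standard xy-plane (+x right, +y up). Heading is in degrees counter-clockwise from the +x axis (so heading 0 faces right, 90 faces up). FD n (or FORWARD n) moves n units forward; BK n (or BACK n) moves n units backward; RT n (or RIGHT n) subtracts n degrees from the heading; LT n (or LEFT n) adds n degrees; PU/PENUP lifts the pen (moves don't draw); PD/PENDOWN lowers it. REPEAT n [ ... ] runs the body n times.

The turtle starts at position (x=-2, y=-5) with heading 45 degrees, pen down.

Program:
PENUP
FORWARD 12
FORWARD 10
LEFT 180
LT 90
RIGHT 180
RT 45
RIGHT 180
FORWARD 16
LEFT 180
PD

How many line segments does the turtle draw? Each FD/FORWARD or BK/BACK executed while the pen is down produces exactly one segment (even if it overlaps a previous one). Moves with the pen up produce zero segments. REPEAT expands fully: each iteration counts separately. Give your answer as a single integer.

Answer: 0

Derivation:
Executing turtle program step by step:
Start: pos=(-2,-5), heading=45, pen down
PU: pen up
FD 12: (-2,-5) -> (6.485,3.485) [heading=45, move]
FD 10: (6.485,3.485) -> (13.556,10.556) [heading=45, move]
LT 180: heading 45 -> 225
LT 90: heading 225 -> 315
RT 180: heading 315 -> 135
RT 45: heading 135 -> 90
RT 180: heading 90 -> 270
FD 16: (13.556,10.556) -> (13.556,-5.444) [heading=270, move]
LT 180: heading 270 -> 90
PD: pen down
Final: pos=(13.556,-5.444), heading=90, 0 segment(s) drawn
Segments drawn: 0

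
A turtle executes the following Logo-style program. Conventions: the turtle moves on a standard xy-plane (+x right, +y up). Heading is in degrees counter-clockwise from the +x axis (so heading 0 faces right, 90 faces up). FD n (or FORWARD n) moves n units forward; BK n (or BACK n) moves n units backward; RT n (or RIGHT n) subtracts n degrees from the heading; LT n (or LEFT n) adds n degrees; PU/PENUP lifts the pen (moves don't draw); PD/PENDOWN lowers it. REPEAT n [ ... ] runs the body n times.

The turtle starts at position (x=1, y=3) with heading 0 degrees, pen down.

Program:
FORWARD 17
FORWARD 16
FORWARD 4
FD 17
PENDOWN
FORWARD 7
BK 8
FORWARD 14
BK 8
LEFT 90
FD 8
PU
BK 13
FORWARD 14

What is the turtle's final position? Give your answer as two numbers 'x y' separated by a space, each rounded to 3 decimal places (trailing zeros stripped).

Answer: 60 12

Derivation:
Executing turtle program step by step:
Start: pos=(1,3), heading=0, pen down
FD 17: (1,3) -> (18,3) [heading=0, draw]
FD 16: (18,3) -> (34,3) [heading=0, draw]
FD 4: (34,3) -> (38,3) [heading=0, draw]
FD 17: (38,3) -> (55,3) [heading=0, draw]
PD: pen down
FD 7: (55,3) -> (62,3) [heading=0, draw]
BK 8: (62,3) -> (54,3) [heading=0, draw]
FD 14: (54,3) -> (68,3) [heading=0, draw]
BK 8: (68,3) -> (60,3) [heading=0, draw]
LT 90: heading 0 -> 90
FD 8: (60,3) -> (60,11) [heading=90, draw]
PU: pen up
BK 13: (60,11) -> (60,-2) [heading=90, move]
FD 14: (60,-2) -> (60,12) [heading=90, move]
Final: pos=(60,12), heading=90, 9 segment(s) drawn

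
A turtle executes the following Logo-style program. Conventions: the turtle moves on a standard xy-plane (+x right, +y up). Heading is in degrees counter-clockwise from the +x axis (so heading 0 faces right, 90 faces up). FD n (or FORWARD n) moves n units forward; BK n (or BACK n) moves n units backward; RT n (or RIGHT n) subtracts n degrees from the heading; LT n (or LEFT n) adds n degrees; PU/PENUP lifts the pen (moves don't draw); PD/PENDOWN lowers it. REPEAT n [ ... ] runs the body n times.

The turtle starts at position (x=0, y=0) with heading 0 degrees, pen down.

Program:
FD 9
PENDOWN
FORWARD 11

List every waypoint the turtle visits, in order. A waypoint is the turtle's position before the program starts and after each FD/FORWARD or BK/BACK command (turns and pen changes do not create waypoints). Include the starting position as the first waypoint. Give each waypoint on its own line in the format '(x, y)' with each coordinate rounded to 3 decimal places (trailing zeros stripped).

Executing turtle program step by step:
Start: pos=(0,0), heading=0, pen down
FD 9: (0,0) -> (9,0) [heading=0, draw]
PD: pen down
FD 11: (9,0) -> (20,0) [heading=0, draw]
Final: pos=(20,0), heading=0, 2 segment(s) drawn
Waypoints (3 total):
(0, 0)
(9, 0)
(20, 0)

Answer: (0, 0)
(9, 0)
(20, 0)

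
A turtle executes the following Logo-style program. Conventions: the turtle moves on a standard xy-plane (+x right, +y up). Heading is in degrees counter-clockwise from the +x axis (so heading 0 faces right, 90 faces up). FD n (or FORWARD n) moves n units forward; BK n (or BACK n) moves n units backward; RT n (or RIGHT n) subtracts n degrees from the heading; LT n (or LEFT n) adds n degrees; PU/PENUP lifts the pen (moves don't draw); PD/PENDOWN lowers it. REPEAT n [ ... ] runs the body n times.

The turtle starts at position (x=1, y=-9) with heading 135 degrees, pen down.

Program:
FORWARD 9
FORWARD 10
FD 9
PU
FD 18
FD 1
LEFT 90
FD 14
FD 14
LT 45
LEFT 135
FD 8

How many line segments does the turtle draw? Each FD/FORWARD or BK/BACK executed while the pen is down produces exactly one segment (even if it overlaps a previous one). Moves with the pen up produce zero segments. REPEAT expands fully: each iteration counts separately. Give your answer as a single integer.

Executing turtle program step by step:
Start: pos=(1,-9), heading=135, pen down
FD 9: (1,-9) -> (-5.364,-2.636) [heading=135, draw]
FD 10: (-5.364,-2.636) -> (-12.435,4.435) [heading=135, draw]
FD 9: (-12.435,4.435) -> (-18.799,10.799) [heading=135, draw]
PU: pen up
FD 18: (-18.799,10.799) -> (-31.527,23.527) [heading=135, move]
FD 1: (-31.527,23.527) -> (-32.234,24.234) [heading=135, move]
LT 90: heading 135 -> 225
FD 14: (-32.234,24.234) -> (-42.134,14.335) [heading=225, move]
FD 14: (-42.134,14.335) -> (-52.033,4.435) [heading=225, move]
LT 45: heading 225 -> 270
LT 135: heading 270 -> 45
FD 8: (-52.033,4.435) -> (-46.376,10.092) [heading=45, move]
Final: pos=(-46.376,10.092), heading=45, 3 segment(s) drawn
Segments drawn: 3

Answer: 3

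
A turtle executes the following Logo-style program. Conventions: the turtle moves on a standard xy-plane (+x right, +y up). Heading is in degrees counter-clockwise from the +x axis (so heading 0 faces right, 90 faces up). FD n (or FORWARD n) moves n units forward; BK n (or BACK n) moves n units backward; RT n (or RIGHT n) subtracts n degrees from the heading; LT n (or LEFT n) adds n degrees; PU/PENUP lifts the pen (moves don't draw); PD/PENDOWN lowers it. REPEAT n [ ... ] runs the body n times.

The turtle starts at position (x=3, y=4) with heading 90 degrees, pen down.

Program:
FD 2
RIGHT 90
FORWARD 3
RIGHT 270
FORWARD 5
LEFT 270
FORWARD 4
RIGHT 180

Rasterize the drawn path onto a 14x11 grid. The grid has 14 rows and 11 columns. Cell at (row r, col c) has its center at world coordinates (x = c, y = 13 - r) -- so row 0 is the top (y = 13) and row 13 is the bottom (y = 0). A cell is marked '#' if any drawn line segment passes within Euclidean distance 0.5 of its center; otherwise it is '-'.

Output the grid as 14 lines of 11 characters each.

Segment 0: (3,4) -> (3,6)
Segment 1: (3,6) -> (6,6)
Segment 2: (6,6) -> (6,11)
Segment 3: (6,11) -> (10,11)

Answer: -----------
-----------
------#####
------#----
------#----
------#----
------#----
---####----
---#-------
---#-------
-----------
-----------
-----------
-----------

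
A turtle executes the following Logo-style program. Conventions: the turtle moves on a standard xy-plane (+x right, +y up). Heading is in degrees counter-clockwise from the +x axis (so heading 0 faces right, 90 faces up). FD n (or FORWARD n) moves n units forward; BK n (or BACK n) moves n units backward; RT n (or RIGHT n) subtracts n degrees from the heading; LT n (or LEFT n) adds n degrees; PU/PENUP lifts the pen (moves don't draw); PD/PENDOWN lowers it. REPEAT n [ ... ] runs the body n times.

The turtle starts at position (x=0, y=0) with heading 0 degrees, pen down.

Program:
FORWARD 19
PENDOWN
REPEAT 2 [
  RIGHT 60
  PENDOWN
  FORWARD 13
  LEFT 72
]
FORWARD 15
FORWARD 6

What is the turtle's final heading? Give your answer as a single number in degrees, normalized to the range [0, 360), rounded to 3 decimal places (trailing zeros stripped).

Answer: 24

Derivation:
Executing turtle program step by step:
Start: pos=(0,0), heading=0, pen down
FD 19: (0,0) -> (19,0) [heading=0, draw]
PD: pen down
REPEAT 2 [
  -- iteration 1/2 --
  RT 60: heading 0 -> 300
  PD: pen down
  FD 13: (19,0) -> (25.5,-11.258) [heading=300, draw]
  LT 72: heading 300 -> 12
  -- iteration 2/2 --
  RT 60: heading 12 -> 312
  PD: pen down
  FD 13: (25.5,-11.258) -> (34.199,-20.919) [heading=312, draw]
  LT 72: heading 312 -> 24
]
FD 15: (34.199,-20.919) -> (47.902,-14.818) [heading=24, draw]
FD 6: (47.902,-14.818) -> (53.383,-12.378) [heading=24, draw]
Final: pos=(53.383,-12.378), heading=24, 5 segment(s) drawn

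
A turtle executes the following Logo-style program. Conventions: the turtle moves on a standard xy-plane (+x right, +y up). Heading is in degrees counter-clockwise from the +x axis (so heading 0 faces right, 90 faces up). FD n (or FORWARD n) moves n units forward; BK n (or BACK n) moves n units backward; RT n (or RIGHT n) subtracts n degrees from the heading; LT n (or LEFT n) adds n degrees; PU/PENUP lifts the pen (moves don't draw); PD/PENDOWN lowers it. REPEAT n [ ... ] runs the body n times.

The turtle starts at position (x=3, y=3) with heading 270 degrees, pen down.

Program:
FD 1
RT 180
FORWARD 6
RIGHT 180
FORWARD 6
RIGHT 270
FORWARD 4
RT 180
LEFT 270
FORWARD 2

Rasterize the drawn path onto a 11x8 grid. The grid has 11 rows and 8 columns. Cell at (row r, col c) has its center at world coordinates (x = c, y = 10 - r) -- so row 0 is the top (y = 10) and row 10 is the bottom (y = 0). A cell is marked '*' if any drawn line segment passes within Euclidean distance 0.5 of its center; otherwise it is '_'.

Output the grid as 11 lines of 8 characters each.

Segment 0: (3,3) -> (3,2)
Segment 1: (3,2) -> (3,8)
Segment 2: (3,8) -> (3,2)
Segment 3: (3,2) -> (7,2)
Segment 4: (7,2) -> (7,4)

Answer: ________
________
___*____
___*____
___*____
___*____
___*___*
___*___*
___*****
________
________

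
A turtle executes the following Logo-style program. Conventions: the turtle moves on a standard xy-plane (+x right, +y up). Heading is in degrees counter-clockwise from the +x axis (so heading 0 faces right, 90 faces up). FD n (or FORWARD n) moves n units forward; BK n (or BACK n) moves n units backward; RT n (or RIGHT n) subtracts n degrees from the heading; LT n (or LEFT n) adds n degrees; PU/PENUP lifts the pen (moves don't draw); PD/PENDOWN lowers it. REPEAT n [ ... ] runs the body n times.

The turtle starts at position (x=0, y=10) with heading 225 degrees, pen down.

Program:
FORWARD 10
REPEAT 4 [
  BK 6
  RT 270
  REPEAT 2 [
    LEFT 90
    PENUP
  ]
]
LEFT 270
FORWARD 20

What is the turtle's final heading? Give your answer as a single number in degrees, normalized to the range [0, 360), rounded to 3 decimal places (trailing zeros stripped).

Executing turtle program step by step:
Start: pos=(0,10), heading=225, pen down
FD 10: (0,10) -> (-7.071,2.929) [heading=225, draw]
REPEAT 4 [
  -- iteration 1/4 --
  BK 6: (-7.071,2.929) -> (-2.828,7.172) [heading=225, draw]
  RT 270: heading 225 -> 315
  REPEAT 2 [
    -- iteration 1/2 --
    LT 90: heading 315 -> 45
    PU: pen up
    -- iteration 2/2 --
    LT 90: heading 45 -> 135
    PU: pen up
  ]
  -- iteration 2/4 --
  BK 6: (-2.828,7.172) -> (1.414,2.929) [heading=135, move]
  RT 270: heading 135 -> 225
  REPEAT 2 [
    -- iteration 1/2 --
    LT 90: heading 225 -> 315
    PU: pen up
    -- iteration 2/2 --
    LT 90: heading 315 -> 45
    PU: pen up
  ]
  -- iteration 3/4 --
  BK 6: (1.414,2.929) -> (-2.828,-1.314) [heading=45, move]
  RT 270: heading 45 -> 135
  REPEAT 2 [
    -- iteration 1/2 --
    LT 90: heading 135 -> 225
    PU: pen up
    -- iteration 2/2 --
    LT 90: heading 225 -> 315
    PU: pen up
  ]
  -- iteration 4/4 --
  BK 6: (-2.828,-1.314) -> (-7.071,2.929) [heading=315, move]
  RT 270: heading 315 -> 45
  REPEAT 2 [
    -- iteration 1/2 --
    LT 90: heading 45 -> 135
    PU: pen up
    -- iteration 2/2 --
    LT 90: heading 135 -> 225
    PU: pen up
  ]
]
LT 270: heading 225 -> 135
FD 20: (-7.071,2.929) -> (-21.213,17.071) [heading=135, move]
Final: pos=(-21.213,17.071), heading=135, 2 segment(s) drawn

Answer: 135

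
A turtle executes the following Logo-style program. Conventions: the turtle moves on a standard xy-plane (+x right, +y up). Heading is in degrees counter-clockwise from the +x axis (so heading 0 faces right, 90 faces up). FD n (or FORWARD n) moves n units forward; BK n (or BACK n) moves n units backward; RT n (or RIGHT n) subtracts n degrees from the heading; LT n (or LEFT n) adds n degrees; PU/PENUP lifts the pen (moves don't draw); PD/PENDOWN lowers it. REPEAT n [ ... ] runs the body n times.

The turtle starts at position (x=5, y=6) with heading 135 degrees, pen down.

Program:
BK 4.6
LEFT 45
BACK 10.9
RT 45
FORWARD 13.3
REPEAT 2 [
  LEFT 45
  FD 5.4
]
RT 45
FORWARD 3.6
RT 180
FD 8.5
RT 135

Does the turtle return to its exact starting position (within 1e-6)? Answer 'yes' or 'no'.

Executing turtle program step by step:
Start: pos=(5,6), heading=135, pen down
BK 4.6: (5,6) -> (8.253,2.747) [heading=135, draw]
LT 45: heading 135 -> 180
BK 10.9: (8.253,2.747) -> (19.153,2.747) [heading=180, draw]
RT 45: heading 180 -> 135
FD 13.3: (19.153,2.747) -> (9.748,12.152) [heading=135, draw]
REPEAT 2 [
  -- iteration 1/2 --
  LT 45: heading 135 -> 180
  FD 5.4: (9.748,12.152) -> (4.348,12.152) [heading=180, draw]
  -- iteration 2/2 --
  LT 45: heading 180 -> 225
  FD 5.4: (4.348,12.152) -> (0.53,8.333) [heading=225, draw]
]
RT 45: heading 225 -> 180
FD 3.6: (0.53,8.333) -> (-3.07,8.333) [heading=180, draw]
RT 180: heading 180 -> 0
FD 8.5: (-3.07,8.333) -> (5.43,8.333) [heading=0, draw]
RT 135: heading 0 -> 225
Final: pos=(5.43,8.333), heading=225, 7 segment(s) drawn

Start position: (5, 6)
Final position: (5.43, 8.333)
Distance = 2.373; >= 1e-6 -> NOT closed

Answer: no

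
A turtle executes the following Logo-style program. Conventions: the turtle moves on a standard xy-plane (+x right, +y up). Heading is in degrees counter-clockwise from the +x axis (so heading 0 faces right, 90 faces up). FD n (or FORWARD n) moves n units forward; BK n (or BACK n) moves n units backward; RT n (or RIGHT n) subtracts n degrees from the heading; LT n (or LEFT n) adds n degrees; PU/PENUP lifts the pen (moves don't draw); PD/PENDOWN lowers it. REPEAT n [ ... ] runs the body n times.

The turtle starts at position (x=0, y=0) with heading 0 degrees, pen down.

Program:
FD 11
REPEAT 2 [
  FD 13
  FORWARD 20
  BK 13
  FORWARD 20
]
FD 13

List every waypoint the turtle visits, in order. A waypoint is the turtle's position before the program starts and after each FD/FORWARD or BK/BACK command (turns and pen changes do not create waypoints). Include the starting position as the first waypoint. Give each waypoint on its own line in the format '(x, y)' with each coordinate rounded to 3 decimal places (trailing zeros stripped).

Answer: (0, 0)
(11, 0)
(24, 0)
(44, 0)
(31, 0)
(51, 0)
(64, 0)
(84, 0)
(71, 0)
(91, 0)
(104, 0)

Derivation:
Executing turtle program step by step:
Start: pos=(0,0), heading=0, pen down
FD 11: (0,0) -> (11,0) [heading=0, draw]
REPEAT 2 [
  -- iteration 1/2 --
  FD 13: (11,0) -> (24,0) [heading=0, draw]
  FD 20: (24,0) -> (44,0) [heading=0, draw]
  BK 13: (44,0) -> (31,0) [heading=0, draw]
  FD 20: (31,0) -> (51,0) [heading=0, draw]
  -- iteration 2/2 --
  FD 13: (51,0) -> (64,0) [heading=0, draw]
  FD 20: (64,0) -> (84,0) [heading=0, draw]
  BK 13: (84,0) -> (71,0) [heading=0, draw]
  FD 20: (71,0) -> (91,0) [heading=0, draw]
]
FD 13: (91,0) -> (104,0) [heading=0, draw]
Final: pos=(104,0), heading=0, 10 segment(s) drawn
Waypoints (11 total):
(0, 0)
(11, 0)
(24, 0)
(44, 0)
(31, 0)
(51, 0)
(64, 0)
(84, 0)
(71, 0)
(91, 0)
(104, 0)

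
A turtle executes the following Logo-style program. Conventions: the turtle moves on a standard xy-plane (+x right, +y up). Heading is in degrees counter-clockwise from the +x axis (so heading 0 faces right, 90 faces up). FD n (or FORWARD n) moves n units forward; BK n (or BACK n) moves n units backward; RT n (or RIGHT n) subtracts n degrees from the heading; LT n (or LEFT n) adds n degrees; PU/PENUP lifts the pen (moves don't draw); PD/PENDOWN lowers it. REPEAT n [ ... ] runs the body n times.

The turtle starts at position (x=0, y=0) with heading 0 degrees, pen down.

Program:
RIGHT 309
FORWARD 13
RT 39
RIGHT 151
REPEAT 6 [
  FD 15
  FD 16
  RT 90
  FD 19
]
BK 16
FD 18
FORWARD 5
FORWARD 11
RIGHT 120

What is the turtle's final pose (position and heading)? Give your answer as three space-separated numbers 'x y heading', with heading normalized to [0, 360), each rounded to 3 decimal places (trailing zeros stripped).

Executing turtle program step by step:
Start: pos=(0,0), heading=0, pen down
RT 309: heading 0 -> 51
FD 13: (0,0) -> (8.181,10.103) [heading=51, draw]
RT 39: heading 51 -> 12
RT 151: heading 12 -> 221
REPEAT 6 [
  -- iteration 1/6 --
  FD 15: (8.181,10.103) -> (-3.139,0.262) [heading=221, draw]
  FD 16: (-3.139,0.262) -> (-15.215,-10.235) [heading=221, draw]
  RT 90: heading 221 -> 131
  FD 19: (-15.215,-10.235) -> (-27.68,4.105) [heading=131, draw]
  -- iteration 2/6 --
  FD 15: (-27.68,4.105) -> (-37.521,15.425) [heading=131, draw]
  FD 16: (-37.521,15.425) -> (-48.018,27.501) [heading=131, draw]
  RT 90: heading 131 -> 41
  FD 19: (-48.018,27.501) -> (-33.678,39.966) [heading=41, draw]
  -- iteration 3/6 --
  FD 15: (-33.678,39.966) -> (-22.358,49.807) [heading=41, draw]
  FD 16: (-22.358,49.807) -> (-10.282,60.303) [heading=41, draw]
  RT 90: heading 41 -> 311
  FD 19: (-10.282,60.303) -> (2.183,45.964) [heading=311, draw]
  -- iteration 4/6 --
  FD 15: (2.183,45.964) -> (12.024,34.643) [heading=311, draw]
  FD 16: (12.024,34.643) -> (22.521,22.568) [heading=311, draw]
  RT 90: heading 311 -> 221
  FD 19: (22.521,22.568) -> (8.181,10.103) [heading=221, draw]
  -- iteration 5/6 --
  FD 15: (8.181,10.103) -> (-3.139,0.262) [heading=221, draw]
  FD 16: (-3.139,0.262) -> (-15.215,-10.235) [heading=221, draw]
  RT 90: heading 221 -> 131
  FD 19: (-15.215,-10.235) -> (-27.68,4.105) [heading=131, draw]
  -- iteration 6/6 --
  FD 15: (-27.68,4.105) -> (-37.521,15.425) [heading=131, draw]
  FD 16: (-37.521,15.425) -> (-48.018,27.501) [heading=131, draw]
  RT 90: heading 131 -> 41
  FD 19: (-48.018,27.501) -> (-33.678,39.966) [heading=41, draw]
]
BK 16: (-33.678,39.966) -> (-45.754,29.469) [heading=41, draw]
FD 18: (-45.754,29.469) -> (-32.169,41.278) [heading=41, draw]
FD 5: (-32.169,41.278) -> (-28.395,44.558) [heading=41, draw]
FD 11: (-28.395,44.558) -> (-20.094,51.775) [heading=41, draw]
RT 120: heading 41 -> 281
Final: pos=(-20.094,51.775), heading=281, 23 segment(s) drawn

Answer: -20.094 51.775 281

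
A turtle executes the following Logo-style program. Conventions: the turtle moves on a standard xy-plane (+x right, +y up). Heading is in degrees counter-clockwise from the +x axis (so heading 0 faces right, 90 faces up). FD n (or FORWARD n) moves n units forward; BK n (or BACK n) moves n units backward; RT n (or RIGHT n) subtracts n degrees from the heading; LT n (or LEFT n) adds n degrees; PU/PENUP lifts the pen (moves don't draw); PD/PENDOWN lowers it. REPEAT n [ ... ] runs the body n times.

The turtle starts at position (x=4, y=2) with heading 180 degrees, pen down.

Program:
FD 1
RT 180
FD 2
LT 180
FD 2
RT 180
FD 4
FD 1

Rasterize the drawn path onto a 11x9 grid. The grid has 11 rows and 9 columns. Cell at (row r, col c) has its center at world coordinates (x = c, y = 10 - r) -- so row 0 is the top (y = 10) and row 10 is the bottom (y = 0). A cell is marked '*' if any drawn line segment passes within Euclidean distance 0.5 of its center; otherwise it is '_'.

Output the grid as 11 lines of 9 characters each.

Segment 0: (4,2) -> (3,2)
Segment 1: (3,2) -> (5,2)
Segment 2: (5,2) -> (3,2)
Segment 3: (3,2) -> (7,2)
Segment 4: (7,2) -> (8,2)

Answer: _________
_________
_________
_________
_________
_________
_________
_________
___******
_________
_________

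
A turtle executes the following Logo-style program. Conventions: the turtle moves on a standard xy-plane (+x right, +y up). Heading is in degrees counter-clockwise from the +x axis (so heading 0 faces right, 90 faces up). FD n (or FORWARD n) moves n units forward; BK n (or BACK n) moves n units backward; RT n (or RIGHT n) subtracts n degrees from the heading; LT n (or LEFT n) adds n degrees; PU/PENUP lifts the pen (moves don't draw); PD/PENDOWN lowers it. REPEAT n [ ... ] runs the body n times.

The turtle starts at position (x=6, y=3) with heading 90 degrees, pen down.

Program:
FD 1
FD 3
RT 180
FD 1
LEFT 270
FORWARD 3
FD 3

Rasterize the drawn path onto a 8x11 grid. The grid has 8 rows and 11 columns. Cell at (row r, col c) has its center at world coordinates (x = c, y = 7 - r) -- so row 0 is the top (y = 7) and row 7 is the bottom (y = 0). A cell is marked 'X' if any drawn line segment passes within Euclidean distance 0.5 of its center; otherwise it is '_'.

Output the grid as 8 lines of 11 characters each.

Answer: ______X____
XXXXXXX____
______X____
______X____
______X____
___________
___________
___________

Derivation:
Segment 0: (6,3) -> (6,4)
Segment 1: (6,4) -> (6,7)
Segment 2: (6,7) -> (6,6)
Segment 3: (6,6) -> (3,6)
Segment 4: (3,6) -> (0,6)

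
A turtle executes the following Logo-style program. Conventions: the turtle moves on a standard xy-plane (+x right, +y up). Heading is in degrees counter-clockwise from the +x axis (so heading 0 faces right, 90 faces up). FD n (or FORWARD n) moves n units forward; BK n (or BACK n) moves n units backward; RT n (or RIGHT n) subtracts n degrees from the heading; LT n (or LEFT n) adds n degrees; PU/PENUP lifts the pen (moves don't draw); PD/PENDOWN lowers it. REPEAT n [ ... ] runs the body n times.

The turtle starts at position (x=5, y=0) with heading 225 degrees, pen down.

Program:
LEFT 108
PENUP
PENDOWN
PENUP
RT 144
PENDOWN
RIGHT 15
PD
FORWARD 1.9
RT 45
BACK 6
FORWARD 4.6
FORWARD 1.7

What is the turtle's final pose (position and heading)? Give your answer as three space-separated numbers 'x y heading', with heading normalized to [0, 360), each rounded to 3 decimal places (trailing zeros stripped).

Executing turtle program step by step:
Start: pos=(5,0), heading=225, pen down
LT 108: heading 225 -> 333
PU: pen up
PD: pen down
PU: pen up
RT 144: heading 333 -> 189
PD: pen down
RT 15: heading 189 -> 174
PD: pen down
FD 1.9: (5,0) -> (3.11,0.199) [heading=174, draw]
RT 45: heading 174 -> 129
BK 6: (3.11,0.199) -> (6.886,-4.464) [heading=129, draw]
FD 4.6: (6.886,-4.464) -> (3.991,-0.889) [heading=129, draw]
FD 1.7: (3.991,-0.889) -> (2.922,0.432) [heading=129, draw]
Final: pos=(2.922,0.432), heading=129, 4 segment(s) drawn

Answer: 2.922 0.432 129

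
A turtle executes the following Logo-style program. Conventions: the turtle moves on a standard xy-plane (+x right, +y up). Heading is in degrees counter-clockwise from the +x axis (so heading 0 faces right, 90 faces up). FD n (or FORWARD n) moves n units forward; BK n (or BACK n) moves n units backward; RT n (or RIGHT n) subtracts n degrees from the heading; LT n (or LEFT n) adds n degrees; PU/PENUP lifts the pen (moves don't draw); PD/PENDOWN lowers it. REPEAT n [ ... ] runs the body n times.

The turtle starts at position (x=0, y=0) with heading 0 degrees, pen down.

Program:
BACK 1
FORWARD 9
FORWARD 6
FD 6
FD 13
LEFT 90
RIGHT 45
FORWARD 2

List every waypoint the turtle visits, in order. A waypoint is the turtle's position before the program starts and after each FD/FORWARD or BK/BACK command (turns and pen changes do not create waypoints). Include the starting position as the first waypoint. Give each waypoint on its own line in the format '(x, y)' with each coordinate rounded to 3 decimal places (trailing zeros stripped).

Executing turtle program step by step:
Start: pos=(0,0), heading=0, pen down
BK 1: (0,0) -> (-1,0) [heading=0, draw]
FD 9: (-1,0) -> (8,0) [heading=0, draw]
FD 6: (8,0) -> (14,0) [heading=0, draw]
FD 6: (14,0) -> (20,0) [heading=0, draw]
FD 13: (20,0) -> (33,0) [heading=0, draw]
LT 90: heading 0 -> 90
RT 45: heading 90 -> 45
FD 2: (33,0) -> (34.414,1.414) [heading=45, draw]
Final: pos=(34.414,1.414), heading=45, 6 segment(s) drawn
Waypoints (7 total):
(0, 0)
(-1, 0)
(8, 0)
(14, 0)
(20, 0)
(33, 0)
(34.414, 1.414)

Answer: (0, 0)
(-1, 0)
(8, 0)
(14, 0)
(20, 0)
(33, 0)
(34.414, 1.414)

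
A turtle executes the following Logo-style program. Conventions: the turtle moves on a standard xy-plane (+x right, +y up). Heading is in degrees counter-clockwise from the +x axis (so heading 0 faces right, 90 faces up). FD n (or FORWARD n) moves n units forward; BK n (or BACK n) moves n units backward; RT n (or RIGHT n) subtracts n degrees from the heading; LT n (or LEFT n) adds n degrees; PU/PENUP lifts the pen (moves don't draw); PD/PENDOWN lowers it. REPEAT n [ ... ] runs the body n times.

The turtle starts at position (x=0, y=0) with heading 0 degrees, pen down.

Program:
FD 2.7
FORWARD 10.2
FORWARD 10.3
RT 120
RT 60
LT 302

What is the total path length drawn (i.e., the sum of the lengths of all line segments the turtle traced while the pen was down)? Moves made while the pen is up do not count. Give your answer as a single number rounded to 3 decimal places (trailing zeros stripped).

Answer: 23.2

Derivation:
Executing turtle program step by step:
Start: pos=(0,0), heading=0, pen down
FD 2.7: (0,0) -> (2.7,0) [heading=0, draw]
FD 10.2: (2.7,0) -> (12.9,0) [heading=0, draw]
FD 10.3: (12.9,0) -> (23.2,0) [heading=0, draw]
RT 120: heading 0 -> 240
RT 60: heading 240 -> 180
LT 302: heading 180 -> 122
Final: pos=(23.2,0), heading=122, 3 segment(s) drawn

Segment lengths:
  seg 1: (0,0) -> (2.7,0), length = 2.7
  seg 2: (2.7,0) -> (12.9,0), length = 10.2
  seg 3: (12.9,0) -> (23.2,0), length = 10.3
Total = 23.2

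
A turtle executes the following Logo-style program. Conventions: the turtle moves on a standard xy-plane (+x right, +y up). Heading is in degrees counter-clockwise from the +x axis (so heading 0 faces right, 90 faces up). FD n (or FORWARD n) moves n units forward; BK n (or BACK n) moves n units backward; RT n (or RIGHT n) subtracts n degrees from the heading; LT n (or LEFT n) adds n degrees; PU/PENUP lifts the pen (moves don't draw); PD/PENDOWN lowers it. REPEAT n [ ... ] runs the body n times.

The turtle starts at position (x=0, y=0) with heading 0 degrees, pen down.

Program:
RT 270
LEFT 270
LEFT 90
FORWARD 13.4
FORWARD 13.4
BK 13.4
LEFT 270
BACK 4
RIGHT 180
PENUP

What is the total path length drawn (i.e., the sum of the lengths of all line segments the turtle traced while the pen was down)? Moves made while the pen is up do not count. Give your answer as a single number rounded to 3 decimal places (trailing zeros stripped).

Answer: 44.2

Derivation:
Executing turtle program step by step:
Start: pos=(0,0), heading=0, pen down
RT 270: heading 0 -> 90
LT 270: heading 90 -> 0
LT 90: heading 0 -> 90
FD 13.4: (0,0) -> (0,13.4) [heading=90, draw]
FD 13.4: (0,13.4) -> (0,26.8) [heading=90, draw]
BK 13.4: (0,26.8) -> (0,13.4) [heading=90, draw]
LT 270: heading 90 -> 0
BK 4: (0,13.4) -> (-4,13.4) [heading=0, draw]
RT 180: heading 0 -> 180
PU: pen up
Final: pos=(-4,13.4), heading=180, 4 segment(s) drawn

Segment lengths:
  seg 1: (0,0) -> (0,13.4), length = 13.4
  seg 2: (0,13.4) -> (0,26.8), length = 13.4
  seg 3: (0,26.8) -> (0,13.4), length = 13.4
  seg 4: (0,13.4) -> (-4,13.4), length = 4
Total = 44.2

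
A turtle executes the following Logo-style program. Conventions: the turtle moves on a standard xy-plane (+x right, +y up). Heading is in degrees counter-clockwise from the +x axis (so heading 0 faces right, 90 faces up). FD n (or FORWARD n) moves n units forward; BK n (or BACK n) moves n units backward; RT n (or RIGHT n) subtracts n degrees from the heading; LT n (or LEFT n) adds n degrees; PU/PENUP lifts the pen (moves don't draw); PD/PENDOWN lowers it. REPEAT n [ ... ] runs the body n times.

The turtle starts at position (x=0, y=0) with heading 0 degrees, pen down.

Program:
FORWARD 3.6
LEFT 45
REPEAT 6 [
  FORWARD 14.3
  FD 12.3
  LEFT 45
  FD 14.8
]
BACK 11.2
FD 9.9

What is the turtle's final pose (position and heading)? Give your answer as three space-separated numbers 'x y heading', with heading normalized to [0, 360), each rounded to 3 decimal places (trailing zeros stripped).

Answer: -67.993 9.263 315

Derivation:
Executing turtle program step by step:
Start: pos=(0,0), heading=0, pen down
FD 3.6: (0,0) -> (3.6,0) [heading=0, draw]
LT 45: heading 0 -> 45
REPEAT 6 [
  -- iteration 1/6 --
  FD 14.3: (3.6,0) -> (13.712,10.112) [heading=45, draw]
  FD 12.3: (13.712,10.112) -> (22.409,18.809) [heading=45, draw]
  LT 45: heading 45 -> 90
  FD 14.8: (22.409,18.809) -> (22.409,33.609) [heading=90, draw]
  -- iteration 2/6 --
  FD 14.3: (22.409,33.609) -> (22.409,47.909) [heading=90, draw]
  FD 12.3: (22.409,47.909) -> (22.409,60.209) [heading=90, draw]
  LT 45: heading 90 -> 135
  FD 14.8: (22.409,60.209) -> (11.944,70.674) [heading=135, draw]
  -- iteration 3/6 --
  FD 14.3: (11.944,70.674) -> (1.832,80.786) [heading=135, draw]
  FD 12.3: (1.832,80.786) -> (-6.865,89.483) [heading=135, draw]
  LT 45: heading 135 -> 180
  FD 14.8: (-6.865,89.483) -> (-21.665,89.483) [heading=180, draw]
  -- iteration 4/6 --
  FD 14.3: (-21.665,89.483) -> (-35.965,89.483) [heading=180, draw]
  FD 12.3: (-35.965,89.483) -> (-48.265,89.483) [heading=180, draw]
  LT 45: heading 180 -> 225
  FD 14.8: (-48.265,89.483) -> (-58.73,79.018) [heading=225, draw]
  -- iteration 5/6 --
  FD 14.3: (-58.73,79.018) -> (-68.842,68.906) [heading=225, draw]
  FD 12.3: (-68.842,68.906) -> (-77.539,60.209) [heading=225, draw]
  LT 45: heading 225 -> 270
  FD 14.8: (-77.539,60.209) -> (-77.539,45.409) [heading=270, draw]
  -- iteration 6/6 --
  FD 14.3: (-77.539,45.409) -> (-77.539,31.109) [heading=270, draw]
  FD 12.3: (-77.539,31.109) -> (-77.539,18.809) [heading=270, draw]
  LT 45: heading 270 -> 315
  FD 14.8: (-77.539,18.809) -> (-67.074,8.344) [heading=315, draw]
]
BK 11.2: (-67.074,8.344) -> (-74.994,16.263) [heading=315, draw]
FD 9.9: (-74.994,16.263) -> (-67.993,9.263) [heading=315, draw]
Final: pos=(-67.993,9.263), heading=315, 21 segment(s) drawn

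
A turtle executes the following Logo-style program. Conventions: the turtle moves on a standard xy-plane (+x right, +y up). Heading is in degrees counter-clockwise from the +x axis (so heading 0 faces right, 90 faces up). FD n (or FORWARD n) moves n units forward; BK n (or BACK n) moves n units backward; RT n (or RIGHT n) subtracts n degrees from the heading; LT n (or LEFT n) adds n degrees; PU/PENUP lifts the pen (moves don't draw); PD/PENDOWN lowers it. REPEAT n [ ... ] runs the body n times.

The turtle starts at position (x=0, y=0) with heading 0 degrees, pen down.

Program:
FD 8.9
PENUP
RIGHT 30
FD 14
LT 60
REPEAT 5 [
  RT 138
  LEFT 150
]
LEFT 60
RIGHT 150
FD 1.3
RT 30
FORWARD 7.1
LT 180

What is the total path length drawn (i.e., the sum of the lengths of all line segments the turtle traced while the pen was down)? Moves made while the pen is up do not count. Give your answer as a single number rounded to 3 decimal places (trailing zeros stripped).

Answer: 8.9

Derivation:
Executing turtle program step by step:
Start: pos=(0,0), heading=0, pen down
FD 8.9: (0,0) -> (8.9,0) [heading=0, draw]
PU: pen up
RT 30: heading 0 -> 330
FD 14: (8.9,0) -> (21.024,-7) [heading=330, move]
LT 60: heading 330 -> 30
REPEAT 5 [
  -- iteration 1/5 --
  RT 138: heading 30 -> 252
  LT 150: heading 252 -> 42
  -- iteration 2/5 --
  RT 138: heading 42 -> 264
  LT 150: heading 264 -> 54
  -- iteration 3/5 --
  RT 138: heading 54 -> 276
  LT 150: heading 276 -> 66
  -- iteration 4/5 --
  RT 138: heading 66 -> 288
  LT 150: heading 288 -> 78
  -- iteration 5/5 --
  RT 138: heading 78 -> 300
  LT 150: heading 300 -> 90
]
LT 60: heading 90 -> 150
RT 150: heading 150 -> 0
FD 1.3: (21.024,-7) -> (22.324,-7) [heading=0, move]
RT 30: heading 0 -> 330
FD 7.1: (22.324,-7) -> (28.473,-10.55) [heading=330, move]
LT 180: heading 330 -> 150
Final: pos=(28.473,-10.55), heading=150, 1 segment(s) drawn

Segment lengths:
  seg 1: (0,0) -> (8.9,0), length = 8.9
Total = 8.9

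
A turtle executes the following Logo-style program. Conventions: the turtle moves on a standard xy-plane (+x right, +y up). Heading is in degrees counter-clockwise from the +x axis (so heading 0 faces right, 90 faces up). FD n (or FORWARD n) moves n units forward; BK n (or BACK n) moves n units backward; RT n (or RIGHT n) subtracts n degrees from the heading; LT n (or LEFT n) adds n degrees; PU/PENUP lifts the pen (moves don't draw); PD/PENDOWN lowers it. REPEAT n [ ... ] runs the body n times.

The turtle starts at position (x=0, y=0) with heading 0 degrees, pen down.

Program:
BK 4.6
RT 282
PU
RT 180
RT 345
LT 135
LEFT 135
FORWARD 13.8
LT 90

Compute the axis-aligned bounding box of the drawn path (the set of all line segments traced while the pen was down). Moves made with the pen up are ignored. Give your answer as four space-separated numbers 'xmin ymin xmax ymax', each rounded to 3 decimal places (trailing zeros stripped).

Executing turtle program step by step:
Start: pos=(0,0), heading=0, pen down
BK 4.6: (0,0) -> (-4.6,0) [heading=0, draw]
RT 282: heading 0 -> 78
PU: pen up
RT 180: heading 78 -> 258
RT 345: heading 258 -> 273
LT 135: heading 273 -> 48
LT 135: heading 48 -> 183
FD 13.8: (-4.6,0) -> (-18.381,-0.722) [heading=183, move]
LT 90: heading 183 -> 273
Final: pos=(-18.381,-0.722), heading=273, 1 segment(s) drawn

Segment endpoints: x in {-4.6, 0}, y in {0}
xmin=-4.6, ymin=0, xmax=0, ymax=0

Answer: -4.6 0 0 0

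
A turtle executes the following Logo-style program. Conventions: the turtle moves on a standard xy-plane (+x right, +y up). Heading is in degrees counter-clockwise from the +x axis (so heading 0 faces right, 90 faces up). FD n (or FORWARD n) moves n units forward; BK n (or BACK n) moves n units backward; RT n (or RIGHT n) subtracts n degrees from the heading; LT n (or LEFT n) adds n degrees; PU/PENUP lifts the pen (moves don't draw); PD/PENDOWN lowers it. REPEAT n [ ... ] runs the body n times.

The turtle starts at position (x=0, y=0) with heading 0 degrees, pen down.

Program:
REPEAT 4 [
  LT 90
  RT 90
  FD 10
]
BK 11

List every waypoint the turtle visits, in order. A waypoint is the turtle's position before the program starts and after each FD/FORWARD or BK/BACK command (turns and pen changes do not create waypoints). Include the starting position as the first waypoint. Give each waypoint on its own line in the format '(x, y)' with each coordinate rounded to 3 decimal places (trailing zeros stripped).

Executing turtle program step by step:
Start: pos=(0,0), heading=0, pen down
REPEAT 4 [
  -- iteration 1/4 --
  LT 90: heading 0 -> 90
  RT 90: heading 90 -> 0
  FD 10: (0,0) -> (10,0) [heading=0, draw]
  -- iteration 2/4 --
  LT 90: heading 0 -> 90
  RT 90: heading 90 -> 0
  FD 10: (10,0) -> (20,0) [heading=0, draw]
  -- iteration 3/4 --
  LT 90: heading 0 -> 90
  RT 90: heading 90 -> 0
  FD 10: (20,0) -> (30,0) [heading=0, draw]
  -- iteration 4/4 --
  LT 90: heading 0 -> 90
  RT 90: heading 90 -> 0
  FD 10: (30,0) -> (40,0) [heading=0, draw]
]
BK 11: (40,0) -> (29,0) [heading=0, draw]
Final: pos=(29,0), heading=0, 5 segment(s) drawn
Waypoints (6 total):
(0, 0)
(10, 0)
(20, 0)
(30, 0)
(40, 0)
(29, 0)

Answer: (0, 0)
(10, 0)
(20, 0)
(30, 0)
(40, 0)
(29, 0)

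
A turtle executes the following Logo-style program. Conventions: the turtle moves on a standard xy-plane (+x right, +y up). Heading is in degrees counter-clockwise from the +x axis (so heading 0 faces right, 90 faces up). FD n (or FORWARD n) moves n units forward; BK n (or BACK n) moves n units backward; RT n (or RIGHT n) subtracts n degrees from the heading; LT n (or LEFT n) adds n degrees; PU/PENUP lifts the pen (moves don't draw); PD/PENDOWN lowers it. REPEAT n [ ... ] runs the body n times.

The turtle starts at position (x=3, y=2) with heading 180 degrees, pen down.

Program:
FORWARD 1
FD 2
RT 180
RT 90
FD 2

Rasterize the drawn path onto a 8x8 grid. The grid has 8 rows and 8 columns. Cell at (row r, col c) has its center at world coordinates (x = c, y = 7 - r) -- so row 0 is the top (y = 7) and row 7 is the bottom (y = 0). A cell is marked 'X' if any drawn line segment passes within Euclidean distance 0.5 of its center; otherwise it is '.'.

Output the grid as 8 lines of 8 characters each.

Answer: ........
........
........
........
........
XXXX....
X.......
X.......

Derivation:
Segment 0: (3,2) -> (2,2)
Segment 1: (2,2) -> (0,2)
Segment 2: (0,2) -> (0,0)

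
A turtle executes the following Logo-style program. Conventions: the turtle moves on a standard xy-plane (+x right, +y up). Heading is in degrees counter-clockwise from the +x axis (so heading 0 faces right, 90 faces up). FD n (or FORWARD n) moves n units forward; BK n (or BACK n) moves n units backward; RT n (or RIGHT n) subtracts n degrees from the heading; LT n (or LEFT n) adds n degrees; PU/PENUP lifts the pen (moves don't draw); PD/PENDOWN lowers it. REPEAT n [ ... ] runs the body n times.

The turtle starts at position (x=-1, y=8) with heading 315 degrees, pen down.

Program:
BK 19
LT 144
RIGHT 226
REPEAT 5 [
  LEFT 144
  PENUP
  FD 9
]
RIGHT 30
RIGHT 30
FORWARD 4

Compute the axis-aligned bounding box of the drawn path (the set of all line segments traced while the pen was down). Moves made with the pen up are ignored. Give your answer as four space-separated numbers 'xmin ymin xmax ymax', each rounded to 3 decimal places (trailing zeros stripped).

Answer: -14.435 8 -1 21.435

Derivation:
Executing turtle program step by step:
Start: pos=(-1,8), heading=315, pen down
BK 19: (-1,8) -> (-14.435,21.435) [heading=315, draw]
LT 144: heading 315 -> 99
RT 226: heading 99 -> 233
REPEAT 5 [
  -- iteration 1/5 --
  LT 144: heading 233 -> 17
  PU: pen up
  FD 9: (-14.435,21.435) -> (-5.828,24.066) [heading=17, move]
  -- iteration 2/5 --
  LT 144: heading 17 -> 161
  PU: pen up
  FD 9: (-5.828,24.066) -> (-14.338,26.996) [heading=161, move]
  -- iteration 3/5 --
  LT 144: heading 161 -> 305
  PU: pen up
  FD 9: (-14.338,26.996) -> (-9.176,19.624) [heading=305, move]
  -- iteration 4/5 --
  LT 144: heading 305 -> 89
  PU: pen up
  FD 9: (-9.176,19.624) -> (-9.019,28.623) [heading=89, move]
  -- iteration 5/5 --
  LT 144: heading 89 -> 233
  PU: pen up
  FD 9: (-9.019,28.623) -> (-14.435,21.435) [heading=233, move]
]
RT 30: heading 233 -> 203
RT 30: heading 203 -> 173
FD 4: (-14.435,21.435) -> (-18.405,21.923) [heading=173, move]
Final: pos=(-18.405,21.923), heading=173, 1 segment(s) drawn

Segment endpoints: x in {-14.435, -1}, y in {8, 21.435}
xmin=-14.435, ymin=8, xmax=-1, ymax=21.435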